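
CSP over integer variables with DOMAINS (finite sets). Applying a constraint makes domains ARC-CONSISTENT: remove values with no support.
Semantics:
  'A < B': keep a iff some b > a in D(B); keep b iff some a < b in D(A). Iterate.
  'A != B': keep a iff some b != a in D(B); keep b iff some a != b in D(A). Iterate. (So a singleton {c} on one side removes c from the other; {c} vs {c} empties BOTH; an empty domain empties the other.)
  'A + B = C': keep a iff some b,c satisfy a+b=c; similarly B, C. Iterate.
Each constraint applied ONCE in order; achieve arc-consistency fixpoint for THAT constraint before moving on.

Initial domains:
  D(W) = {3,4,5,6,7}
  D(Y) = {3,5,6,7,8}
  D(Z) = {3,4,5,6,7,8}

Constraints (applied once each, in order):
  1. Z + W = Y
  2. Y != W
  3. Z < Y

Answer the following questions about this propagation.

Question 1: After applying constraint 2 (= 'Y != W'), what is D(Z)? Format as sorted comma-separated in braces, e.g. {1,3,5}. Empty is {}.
Answer: {3,4,5}

Derivation:
Constraint 1 (Z + W = Y) on D(Z)={3,4,5,6,7,8} D(W)={3,4,5,6,7} D(Y)={3,5,6,7,8}: Z {3,4,5,6,7,8}->{3,4,5}; W {3,4,5,6,7}->{3,4,5}; Y {3,5,6,7,8}->{6,7,8}
Constraint 2 (Y != W) on D(Y)={6,7,8} D(W)={3,4,5}: no change
So after constraint 2: D(Z) = {3,4,5}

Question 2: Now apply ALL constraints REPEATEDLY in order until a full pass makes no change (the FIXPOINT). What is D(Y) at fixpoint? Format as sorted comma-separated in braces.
Answer: {6,7,8}

Derivation:
pass 0 (initial): D(Y)={3,5,6,7,8}
pass 1: W {3,4,5,6,7}->{3,4,5}; Y {3,5,6,7,8}->{6,7,8}; Z {3,4,5,6,7,8}->{3,4,5}
pass 2: no change
Fixpoint after 2 passes: D(Y) = {6,7,8}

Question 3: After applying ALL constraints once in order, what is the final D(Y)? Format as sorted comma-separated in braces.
Constraint 1 (Z + W = Y) on D(Z)={3,4,5,6,7,8} D(W)={3,4,5,6,7} D(Y)={3,5,6,7,8}: Z {3,4,5,6,7,8}->{3,4,5}; W {3,4,5,6,7}->{3,4,5}; Y {3,5,6,7,8}->{6,7,8}
Constraint 2 (Y != W) on D(Y)={6,7,8} D(W)={3,4,5}: no change
Constraint 3 (Z < Y) on D(Z)={3,4,5} D(Y)={6,7,8}: no change
So after all 3 constraints: D(Y) = {6,7,8}

Answer: {6,7,8}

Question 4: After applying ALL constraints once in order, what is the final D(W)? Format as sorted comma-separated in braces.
Answer: {3,4,5}

Derivation:
Constraint 1 (Z + W = Y) on D(Z)={3,4,5,6,7,8} D(W)={3,4,5,6,7} D(Y)={3,5,6,7,8}: Z {3,4,5,6,7,8}->{3,4,5}; W {3,4,5,6,7}->{3,4,5}; Y {3,5,6,7,8}->{6,7,8}
Constraint 2 (Y != W) on D(Y)={6,7,8} D(W)={3,4,5}: no change
Constraint 3 (Z < Y) on D(Z)={3,4,5} D(Y)={6,7,8}: no change
So after all 3 constraints: D(W) = {3,4,5}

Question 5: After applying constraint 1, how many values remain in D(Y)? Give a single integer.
Constraint 1 (Z + W = Y) on D(Z)={3,4,5,6,7,8} D(W)={3,4,5,6,7} D(Y)={3,5,6,7,8}: Z {3,4,5,6,7,8}->{3,4,5}; W {3,4,5,6,7}->{3,4,5}; Y {3,5,6,7,8}->{6,7,8}
So after constraint 1: D(Y)={6,7,8}, size = 3

Answer: 3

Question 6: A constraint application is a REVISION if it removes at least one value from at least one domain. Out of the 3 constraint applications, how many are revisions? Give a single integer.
Answer: 1

Derivation:
Constraint 1 (Z + W = Y) on D(Z)={3,4,5,6,7,8} D(W)={3,4,5,6,7} D(Y)={3,5,6,7,8}: Z {3,4,5,6,7,8}->{3,4,5}; W {3,4,5,6,7}->{3,4,5}; Y {3,5,6,7,8}->{6,7,8} => REVISION
Constraint 2 (Y != W) on D(Y)={6,7,8} D(W)={3,4,5}: no change => not a revision
Constraint 3 (Z < Y) on D(Z)={3,4,5} D(Y)={6,7,8}: no change => not a revision
Total revisions = 1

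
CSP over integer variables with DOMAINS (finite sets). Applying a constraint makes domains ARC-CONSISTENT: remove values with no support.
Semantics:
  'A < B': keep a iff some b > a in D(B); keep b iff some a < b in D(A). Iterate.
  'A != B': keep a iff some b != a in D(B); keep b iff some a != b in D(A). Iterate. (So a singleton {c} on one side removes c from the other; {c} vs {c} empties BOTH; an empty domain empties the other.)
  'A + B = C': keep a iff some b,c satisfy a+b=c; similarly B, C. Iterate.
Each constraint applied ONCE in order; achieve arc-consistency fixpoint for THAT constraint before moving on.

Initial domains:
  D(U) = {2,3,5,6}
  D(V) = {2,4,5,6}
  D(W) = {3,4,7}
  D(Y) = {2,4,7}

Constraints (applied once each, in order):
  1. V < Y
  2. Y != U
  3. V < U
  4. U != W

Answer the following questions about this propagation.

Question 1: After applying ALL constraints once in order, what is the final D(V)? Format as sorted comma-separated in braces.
Answer: {2,4,5}

Derivation:
Constraint 1 (V < Y) on D(V)={2,4,5,6} D(Y)={2,4,7}: Y {2,4,7}->{4,7}
Constraint 2 (Y != U) on D(Y)={4,7} D(U)={2,3,5,6}: no change
Constraint 3 (V < U) on D(V)={2,4,5,6} D(U)={2,3,5,6}: V {2,4,5,6}->{2,4,5}; U {2,3,5,6}->{3,5,6}
Constraint 4 (U != W) on D(U)={3,5,6} D(W)={3,4,7}: no change
So after all 4 constraints: D(V) = {2,4,5}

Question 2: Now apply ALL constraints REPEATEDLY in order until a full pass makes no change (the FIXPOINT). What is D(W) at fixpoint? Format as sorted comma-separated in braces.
pass 0 (initial): D(W)={3,4,7}
pass 1: U {2,3,5,6}->{3,5,6}; V {2,4,5,6}->{2,4,5}; Y {2,4,7}->{4,7}
pass 2: no change
Fixpoint after 2 passes: D(W) = {3,4,7}

Answer: {3,4,7}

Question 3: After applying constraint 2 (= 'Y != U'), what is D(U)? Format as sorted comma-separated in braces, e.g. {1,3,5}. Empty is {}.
Answer: {2,3,5,6}

Derivation:
Constraint 1 (V < Y) on D(V)={2,4,5,6} D(Y)={2,4,7}: Y {2,4,7}->{4,7}
Constraint 2 (Y != U) on D(Y)={4,7} D(U)={2,3,5,6}: no change
So after constraint 2: D(U) = {2,3,5,6}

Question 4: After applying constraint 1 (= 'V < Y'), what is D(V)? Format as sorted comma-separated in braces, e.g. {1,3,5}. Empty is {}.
Constraint 1 (V < Y) on D(V)={2,4,5,6} D(Y)={2,4,7}: Y {2,4,7}->{4,7}
So after constraint 1: D(V) = {2,4,5,6}

Answer: {2,4,5,6}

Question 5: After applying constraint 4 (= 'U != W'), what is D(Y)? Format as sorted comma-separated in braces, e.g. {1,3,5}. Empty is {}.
Constraint 1 (V < Y) on D(V)={2,4,5,6} D(Y)={2,4,7}: Y {2,4,7}->{4,7}
Constraint 2 (Y != U) on D(Y)={4,7} D(U)={2,3,5,6}: no change
Constraint 3 (V < U) on D(V)={2,4,5,6} D(U)={2,3,5,6}: V {2,4,5,6}->{2,4,5}; U {2,3,5,6}->{3,5,6}
Constraint 4 (U != W) on D(U)={3,5,6} D(W)={3,4,7}: no change
So after constraint 4: D(Y) = {4,7}

Answer: {4,7}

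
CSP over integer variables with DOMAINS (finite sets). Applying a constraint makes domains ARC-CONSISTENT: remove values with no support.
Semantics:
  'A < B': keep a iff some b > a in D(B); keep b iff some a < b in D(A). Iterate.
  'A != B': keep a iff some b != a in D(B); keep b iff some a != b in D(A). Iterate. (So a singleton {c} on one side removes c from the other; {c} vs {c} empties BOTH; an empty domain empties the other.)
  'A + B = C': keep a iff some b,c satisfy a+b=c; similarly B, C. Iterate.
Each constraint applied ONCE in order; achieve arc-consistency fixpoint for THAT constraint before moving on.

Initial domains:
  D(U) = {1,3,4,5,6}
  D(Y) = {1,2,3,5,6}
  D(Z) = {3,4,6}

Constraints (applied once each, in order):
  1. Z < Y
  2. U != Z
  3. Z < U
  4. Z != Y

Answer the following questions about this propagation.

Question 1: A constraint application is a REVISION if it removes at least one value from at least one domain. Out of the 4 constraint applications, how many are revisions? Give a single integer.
Constraint 1 (Z < Y) on D(Z)={3,4,6} D(Y)={1,2,3,5,6}: Z {3,4,6}->{3,4}; Y {1,2,3,5,6}->{5,6} => REVISION
Constraint 2 (U != Z) on D(U)={1,3,4,5,6} D(Z)={3,4}: no change => not a revision
Constraint 3 (Z < U) on D(Z)={3,4} D(U)={1,3,4,5,6}: U {1,3,4,5,6}->{4,5,6} => REVISION
Constraint 4 (Z != Y) on D(Z)={3,4} D(Y)={5,6}: no change => not a revision
Total revisions = 2

Answer: 2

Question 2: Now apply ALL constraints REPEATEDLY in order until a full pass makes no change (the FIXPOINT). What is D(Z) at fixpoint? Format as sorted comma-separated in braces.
pass 0 (initial): D(Z)={3,4,6}
pass 1: U {1,3,4,5,6}->{4,5,6}; Y {1,2,3,5,6}->{5,6}; Z {3,4,6}->{3,4}
pass 2: no change
Fixpoint after 2 passes: D(Z) = {3,4}

Answer: {3,4}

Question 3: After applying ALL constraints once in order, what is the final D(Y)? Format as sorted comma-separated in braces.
Constraint 1 (Z < Y) on D(Z)={3,4,6} D(Y)={1,2,3,5,6}: Z {3,4,6}->{3,4}; Y {1,2,3,5,6}->{5,6}
Constraint 2 (U != Z) on D(U)={1,3,4,5,6} D(Z)={3,4}: no change
Constraint 3 (Z < U) on D(Z)={3,4} D(U)={1,3,4,5,6}: U {1,3,4,5,6}->{4,5,6}
Constraint 4 (Z != Y) on D(Z)={3,4} D(Y)={5,6}: no change
So after all 4 constraints: D(Y) = {5,6}

Answer: {5,6}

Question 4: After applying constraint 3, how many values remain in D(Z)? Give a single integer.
Constraint 1 (Z < Y) on D(Z)={3,4,6} D(Y)={1,2,3,5,6}: Z {3,4,6}->{3,4}; Y {1,2,3,5,6}->{5,6}
Constraint 2 (U != Z) on D(U)={1,3,4,5,6} D(Z)={3,4}: no change
Constraint 3 (Z < U) on D(Z)={3,4} D(U)={1,3,4,5,6}: U {1,3,4,5,6}->{4,5,6}
So after constraint 3: D(Z)={3,4}, size = 2

Answer: 2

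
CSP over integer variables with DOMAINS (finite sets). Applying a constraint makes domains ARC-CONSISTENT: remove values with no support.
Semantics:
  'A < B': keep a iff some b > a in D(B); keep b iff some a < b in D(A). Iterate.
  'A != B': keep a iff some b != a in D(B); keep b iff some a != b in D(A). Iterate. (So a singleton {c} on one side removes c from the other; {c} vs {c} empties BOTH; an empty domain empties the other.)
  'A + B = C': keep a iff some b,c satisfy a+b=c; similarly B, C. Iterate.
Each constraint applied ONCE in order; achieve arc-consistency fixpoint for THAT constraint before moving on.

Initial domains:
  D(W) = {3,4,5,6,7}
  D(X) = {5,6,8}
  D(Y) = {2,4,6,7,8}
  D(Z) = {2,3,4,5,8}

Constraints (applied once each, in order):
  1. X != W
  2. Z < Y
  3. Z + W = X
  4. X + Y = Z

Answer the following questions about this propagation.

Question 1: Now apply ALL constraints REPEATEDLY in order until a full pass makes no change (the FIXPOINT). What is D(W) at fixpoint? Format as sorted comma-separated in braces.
pass 0 (initial): D(W)={3,4,5,6,7}
pass 1: W {3,4,5,6,7}->{3,4,5,6}; X {5,6,8}->{}; Y {2,4,6,7,8}->{}; Z {2,3,4,5,8}->{}
pass 2: W {3,4,5,6}->{}
pass 3: no change
Fixpoint after 3 passes: D(W) = {}

Answer: {}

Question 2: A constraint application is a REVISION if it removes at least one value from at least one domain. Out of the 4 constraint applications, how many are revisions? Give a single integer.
Constraint 1 (X != W) on D(X)={5,6,8} D(W)={3,4,5,6,7}: no change => not a revision
Constraint 2 (Z < Y) on D(Z)={2,3,4,5,8} D(Y)={2,4,6,7,8}: Z {2,3,4,5,8}->{2,3,4,5}; Y {2,4,6,7,8}->{4,6,7,8} => REVISION
Constraint 3 (Z + W = X) on D(Z)={2,3,4,5} D(W)={3,4,5,6,7} D(X)={5,6,8}: W {3,4,5,6,7}->{3,4,5,6} => REVISION
Constraint 4 (X + Y = Z) on D(X)={5,6,8} D(Y)={4,6,7,8} D(Z)={2,3,4,5}: X {5,6,8}->{}; Y {4,6,7,8}->{}; Z {2,3,4,5}->{} => REVISION
Total revisions = 3

Answer: 3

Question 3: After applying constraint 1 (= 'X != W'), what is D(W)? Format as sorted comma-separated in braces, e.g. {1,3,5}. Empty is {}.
Constraint 1 (X != W) on D(X)={5,6,8} D(W)={3,4,5,6,7}: no change
So after constraint 1: D(W) = {3,4,5,6,7}

Answer: {3,4,5,6,7}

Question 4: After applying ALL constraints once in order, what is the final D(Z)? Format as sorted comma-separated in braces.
Constraint 1 (X != W) on D(X)={5,6,8} D(W)={3,4,5,6,7}: no change
Constraint 2 (Z < Y) on D(Z)={2,3,4,5,8} D(Y)={2,4,6,7,8}: Z {2,3,4,5,8}->{2,3,4,5}; Y {2,4,6,7,8}->{4,6,7,8}
Constraint 3 (Z + W = X) on D(Z)={2,3,4,5} D(W)={3,4,5,6,7} D(X)={5,6,8}: W {3,4,5,6,7}->{3,4,5,6}
Constraint 4 (X + Y = Z) on D(X)={5,6,8} D(Y)={4,6,7,8} D(Z)={2,3,4,5}: X {5,6,8}->{}; Y {4,6,7,8}->{}; Z {2,3,4,5}->{}
So after all 4 constraints: D(Z) = {}

Answer: {}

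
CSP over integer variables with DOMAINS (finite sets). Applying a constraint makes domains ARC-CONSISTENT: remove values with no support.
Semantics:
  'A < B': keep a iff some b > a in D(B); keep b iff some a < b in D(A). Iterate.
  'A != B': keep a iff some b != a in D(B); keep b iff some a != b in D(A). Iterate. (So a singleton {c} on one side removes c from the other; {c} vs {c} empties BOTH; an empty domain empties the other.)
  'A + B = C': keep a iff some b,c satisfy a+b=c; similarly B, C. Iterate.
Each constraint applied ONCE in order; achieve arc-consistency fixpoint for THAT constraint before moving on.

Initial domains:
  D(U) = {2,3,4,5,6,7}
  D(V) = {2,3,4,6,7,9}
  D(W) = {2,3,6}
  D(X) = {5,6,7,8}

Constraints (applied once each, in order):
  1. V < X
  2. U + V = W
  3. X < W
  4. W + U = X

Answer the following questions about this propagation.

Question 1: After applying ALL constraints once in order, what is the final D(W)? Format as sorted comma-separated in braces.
Answer: {}

Derivation:
Constraint 1 (V < X) on D(V)={2,3,4,6,7,9} D(X)={5,6,7,8}: V {2,3,4,6,7,9}->{2,3,4,6,7}
Constraint 2 (U + V = W) on D(U)={2,3,4,5,6,7} D(V)={2,3,4,6,7} D(W)={2,3,6}: U {2,3,4,5,6,7}->{2,3,4}; V {2,3,4,6,7}->{2,3,4}; W {2,3,6}->{6}
Constraint 3 (X < W) on D(X)={5,6,7,8} D(W)={6}: X {5,6,7,8}->{5}
Constraint 4 (W + U = X) on D(W)={6} D(U)={2,3,4} D(X)={5}: W {6}->{}; U {2,3,4}->{}; X {5}->{}
So after all 4 constraints: D(W) = {}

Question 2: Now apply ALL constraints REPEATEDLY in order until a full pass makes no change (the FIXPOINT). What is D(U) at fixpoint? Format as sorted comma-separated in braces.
pass 0 (initial): D(U)={2,3,4,5,6,7}
pass 1: U {2,3,4,5,6,7}->{}; V {2,3,4,6,7,9}->{2,3,4}; W {2,3,6}->{}; X {5,6,7,8}->{}
pass 2: V {2,3,4}->{}
pass 3: no change
Fixpoint after 3 passes: D(U) = {}

Answer: {}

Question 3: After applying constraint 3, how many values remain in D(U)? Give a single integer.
Constraint 1 (V < X) on D(V)={2,3,4,6,7,9} D(X)={5,6,7,8}: V {2,3,4,6,7,9}->{2,3,4,6,7}
Constraint 2 (U + V = W) on D(U)={2,3,4,5,6,7} D(V)={2,3,4,6,7} D(W)={2,3,6}: U {2,3,4,5,6,7}->{2,3,4}; V {2,3,4,6,7}->{2,3,4}; W {2,3,6}->{6}
Constraint 3 (X < W) on D(X)={5,6,7,8} D(W)={6}: X {5,6,7,8}->{5}
So after constraint 3: D(U)={2,3,4}, size = 3

Answer: 3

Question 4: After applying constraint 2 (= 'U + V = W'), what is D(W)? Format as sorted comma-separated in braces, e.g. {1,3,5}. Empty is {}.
Answer: {6}

Derivation:
Constraint 1 (V < X) on D(V)={2,3,4,6,7,9} D(X)={5,6,7,8}: V {2,3,4,6,7,9}->{2,3,4,6,7}
Constraint 2 (U + V = W) on D(U)={2,3,4,5,6,7} D(V)={2,3,4,6,7} D(W)={2,3,6}: U {2,3,4,5,6,7}->{2,3,4}; V {2,3,4,6,7}->{2,3,4}; W {2,3,6}->{6}
So after constraint 2: D(W) = {6}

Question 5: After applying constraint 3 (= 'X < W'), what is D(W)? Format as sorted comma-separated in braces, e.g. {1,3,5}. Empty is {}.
Answer: {6}

Derivation:
Constraint 1 (V < X) on D(V)={2,3,4,6,7,9} D(X)={5,6,7,8}: V {2,3,4,6,7,9}->{2,3,4,6,7}
Constraint 2 (U + V = W) on D(U)={2,3,4,5,6,7} D(V)={2,3,4,6,7} D(W)={2,3,6}: U {2,3,4,5,6,7}->{2,3,4}; V {2,3,4,6,7}->{2,3,4}; W {2,3,6}->{6}
Constraint 3 (X < W) on D(X)={5,6,7,8} D(W)={6}: X {5,6,7,8}->{5}
So after constraint 3: D(W) = {6}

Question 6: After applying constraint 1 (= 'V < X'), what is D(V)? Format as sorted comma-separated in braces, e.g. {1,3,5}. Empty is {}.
Constraint 1 (V < X) on D(V)={2,3,4,6,7,9} D(X)={5,6,7,8}: V {2,3,4,6,7,9}->{2,3,4,6,7}
So after constraint 1: D(V) = {2,3,4,6,7}

Answer: {2,3,4,6,7}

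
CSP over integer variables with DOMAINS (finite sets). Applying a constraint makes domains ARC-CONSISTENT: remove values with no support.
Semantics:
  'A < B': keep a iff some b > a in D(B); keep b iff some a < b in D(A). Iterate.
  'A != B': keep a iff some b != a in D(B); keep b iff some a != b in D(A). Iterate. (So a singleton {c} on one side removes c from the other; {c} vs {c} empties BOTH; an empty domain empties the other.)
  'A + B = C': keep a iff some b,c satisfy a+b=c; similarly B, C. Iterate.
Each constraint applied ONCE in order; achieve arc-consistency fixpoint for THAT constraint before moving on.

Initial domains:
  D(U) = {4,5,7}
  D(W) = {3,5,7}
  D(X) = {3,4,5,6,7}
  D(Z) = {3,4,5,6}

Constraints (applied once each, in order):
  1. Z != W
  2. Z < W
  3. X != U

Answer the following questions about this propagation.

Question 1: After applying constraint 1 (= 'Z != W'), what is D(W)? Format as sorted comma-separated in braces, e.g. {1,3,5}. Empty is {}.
Answer: {3,5,7}

Derivation:
Constraint 1 (Z != W) on D(Z)={3,4,5,6} D(W)={3,5,7}: no change
So after constraint 1: D(W) = {3,5,7}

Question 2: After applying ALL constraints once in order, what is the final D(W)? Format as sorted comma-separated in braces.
Constraint 1 (Z != W) on D(Z)={3,4,5,6} D(W)={3,5,7}: no change
Constraint 2 (Z < W) on D(Z)={3,4,5,6} D(W)={3,5,7}: W {3,5,7}->{5,7}
Constraint 3 (X != U) on D(X)={3,4,5,6,7} D(U)={4,5,7}: no change
So after all 3 constraints: D(W) = {5,7}

Answer: {5,7}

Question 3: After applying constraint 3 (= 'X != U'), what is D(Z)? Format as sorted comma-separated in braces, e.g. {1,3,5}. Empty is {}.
Answer: {3,4,5,6}

Derivation:
Constraint 1 (Z != W) on D(Z)={3,4,5,6} D(W)={3,5,7}: no change
Constraint 2 (Z < W) on D(Z)={3,4,5,6} D(W)={3,5,7}: W {3,5,7}->{5,7}
Constraint 3 (X != U) on D(X)={3,4,5,6,7} D(U)={4,5,7}: no change
So after constraint 3: D(Z) = {3,4,5,6}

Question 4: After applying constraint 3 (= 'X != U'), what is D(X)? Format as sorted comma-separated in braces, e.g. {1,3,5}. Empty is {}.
Constraint 1 (Z != W) on D(Z)={3,4,5,6} D(W)={3,5,7}: no change
Constraint 2 (Z < W) on D(Z)={3,4,5,6} D(W)={3,5,7}: W {3,5,7}->{5,7}
Constraint 3 (X != U) on D(X)={3,4,5,6,7} D(U)={4,5,7}: no change
So after constraint 3: D(X) = {3,4,5,6,7}

Answer: {3,4,5,6,7}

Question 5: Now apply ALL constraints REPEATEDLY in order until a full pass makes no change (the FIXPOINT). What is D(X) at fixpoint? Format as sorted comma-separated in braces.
pass 0 (initial): D(X)={3,4,5,6,7}
pass 1: W {3,5,7}->{5,7}
pass 2: no change
Fixpoint after 2 passes: D(X) = {3,4,5,6,7}

Answer: {3,4,5,6,7}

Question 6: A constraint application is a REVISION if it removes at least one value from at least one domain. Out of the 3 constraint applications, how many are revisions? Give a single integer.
Constraint 1 (Z != W) on D(Z)={3,4,5,6} D(W)={3,5,7}: no change => not a revision
Constraint 2 (Z < W) on D(Z)={3,4,5,6} D(W)={3,5,7}: W {3,5,7}->{5,7} => REVISION
Constraint 3 (X != U) on D(X)={3,4,5,6,7} D(U)={4,5,7}: no change => not a revision
Total revisions = 1

Answer: 1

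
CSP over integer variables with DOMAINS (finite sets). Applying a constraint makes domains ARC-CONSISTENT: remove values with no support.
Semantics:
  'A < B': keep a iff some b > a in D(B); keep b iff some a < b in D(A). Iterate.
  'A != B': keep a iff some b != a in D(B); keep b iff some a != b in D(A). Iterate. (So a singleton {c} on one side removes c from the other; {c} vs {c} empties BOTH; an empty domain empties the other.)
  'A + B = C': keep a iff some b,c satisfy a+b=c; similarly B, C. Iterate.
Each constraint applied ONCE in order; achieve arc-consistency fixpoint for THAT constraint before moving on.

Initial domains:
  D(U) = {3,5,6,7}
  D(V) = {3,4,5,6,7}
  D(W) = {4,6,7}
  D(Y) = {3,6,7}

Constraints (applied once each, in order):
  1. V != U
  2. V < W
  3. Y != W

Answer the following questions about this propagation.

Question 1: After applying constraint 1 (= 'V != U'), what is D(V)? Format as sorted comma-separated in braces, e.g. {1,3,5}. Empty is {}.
Constraint 1 (V != U) on D(V)={3,4,5,6,7} D(U)={3,5,6,7}: no change
So after constraint 1: D(V) = {3,4,5,6,7}

Answer: {3,4,5,6,7}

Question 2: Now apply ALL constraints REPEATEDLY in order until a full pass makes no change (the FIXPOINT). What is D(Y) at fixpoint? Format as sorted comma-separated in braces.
Answer: {3,6,7}

Derivation:
pass 0 (initial): D(Y)={3,6,7}
pass 1: V {3,4,5,6,7}->{3,4,5,6}
pass 2: no change
Fixpoint after 2 passes: D(Y) = {3,6,7}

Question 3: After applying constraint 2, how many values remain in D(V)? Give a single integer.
Constraint 1 (V != U) on D(V)={3,4,5,6,7} D(U)={3,5,6,7}: no change
Constraint 2 (V < W) on D(V)={3,4,5,6,7} D(W)={4,6,7}: V {3,4,5,6,7}->{3,4,5,6}
So after constraint 2: D(V)={3,4,5,6}, size = 4

Answer: 4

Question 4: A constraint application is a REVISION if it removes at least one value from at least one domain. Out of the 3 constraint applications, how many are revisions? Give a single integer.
Answer: 1

Derivation:
Constraint 1 (V != U) on D(V)={3,4,5,6,7} D(U)={3,5,6,7}: no change => not a revision
Constraint 2 (V < W) on D(V)={3,4,5,6,7} D(W)={4,6,7}: V {3,4,5,6,7}->{3,4,5,6} => REVISION
Constraint 3 (Y != W) on D(Y)={3,6,7} D(W)={4,6,7}: no change => not a revision
Total revisions = 1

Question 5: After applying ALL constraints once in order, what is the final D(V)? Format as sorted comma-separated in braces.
Constraint 1 (V != U) on D(V)={3,4,5,6,7} D(U)={3,5,6,7}: no change
Constraint 2 (V < W) on D(V)={3,4,5,6,7} D(W)={4,6,7}: V {3,4,5,6,7}->{3,4,5,6}
Constraint 3 (Y != W) on D(Y)={3,6,7} D(W)={4,6,7}: no change
So after all 3 constraints: D(V) = {3,4,5,6}

Answer: {3,4,5,6}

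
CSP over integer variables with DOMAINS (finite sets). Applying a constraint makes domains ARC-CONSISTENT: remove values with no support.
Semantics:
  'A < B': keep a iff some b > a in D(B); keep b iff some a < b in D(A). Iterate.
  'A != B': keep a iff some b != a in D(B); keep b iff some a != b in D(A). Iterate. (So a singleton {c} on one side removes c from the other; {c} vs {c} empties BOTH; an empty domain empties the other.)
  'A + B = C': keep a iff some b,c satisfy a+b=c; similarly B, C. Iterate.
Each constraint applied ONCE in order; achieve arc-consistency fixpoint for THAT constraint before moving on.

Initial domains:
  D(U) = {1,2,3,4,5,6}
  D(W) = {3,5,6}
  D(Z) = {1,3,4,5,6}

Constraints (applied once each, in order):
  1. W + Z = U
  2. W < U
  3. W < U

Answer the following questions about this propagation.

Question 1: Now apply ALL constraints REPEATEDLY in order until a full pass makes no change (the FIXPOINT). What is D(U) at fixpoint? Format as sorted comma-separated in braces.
pass 0 (initial): D(U)={1,2,3,4,5,6}
pass 1: U {1,2,3,4,5,6}->{4,6}; W {3,5,6}->{3,5}; Z {1,3,4,5,6}->{1,3}
pass 2: no change
Fixpoint after 2 passes: D(U) = {4,6}

Answer: {4,6}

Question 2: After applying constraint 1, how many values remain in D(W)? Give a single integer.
Answer: 2

Derivation:
Constraint 1 (W + Z = U) on D(W)={3,5,6} D(Z)={1,3,4,5,6} D(U)={1,2,3,4,5,6}: W {3,5,6}->{3,5}; Z {1,3,4,5,6}->{1,3}; U {1,2,3,4,5,6}->{4,6}
So after constraint 1: D(W)={3,5}, size = 2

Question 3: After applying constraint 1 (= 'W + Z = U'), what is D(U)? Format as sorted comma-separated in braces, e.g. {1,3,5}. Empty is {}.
Constraint 1 (W + Z = U) on D(W)={3,5,6} D(Z)={1,3,4,5,6} D(U)={1,2,3,4,5,6}: W {3,5,6}->{3,5}; Z {1,3,4,5,6}->{1,3}; U {1,2,3,4,5,6}->{4,6}
So after constraint 1: D(U) = {4,6}

Answer: {4,6}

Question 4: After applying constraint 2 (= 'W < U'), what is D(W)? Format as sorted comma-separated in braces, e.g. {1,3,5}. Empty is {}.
Answer: {3,5}

Derivation:
Constraint 1 (W + Z = U) on D(W)={3,5,6} D(Z)={1,3,4,5,6} D(U)={1,2,3,4,5,6}: W {3,5,6}->{3,5}; Z {1,3,4,5,6}->{1,3}; U {1,2,3,4,5,6}->{4,6}
Constraint 2 (W < U) on D(W)={3,5} D(U)={4,6}: no change
So after constraint 2: D(W) = {3,5}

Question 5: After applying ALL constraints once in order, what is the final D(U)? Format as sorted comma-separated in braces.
Constraint 1 (W + Z = U) on D(W)={3,5,6} D(Z)={1,3,4,5,6} D(U)={1,2,3,4,5,6}: W {3,5,6}->{3,5}; Z {1,3,4,5,6}->{1,3}; U {1,2,3,4,5,6}->{4,6}
Constraint 2 (W < U) on D(W)={3,5} D(U)={4,6}: no change
Constraint 3 (W < U) on D(W)={3,5} D(U)={4,6}: no change
So after all 3 constraints: D(U) = {4,6}

Answer: {4,6}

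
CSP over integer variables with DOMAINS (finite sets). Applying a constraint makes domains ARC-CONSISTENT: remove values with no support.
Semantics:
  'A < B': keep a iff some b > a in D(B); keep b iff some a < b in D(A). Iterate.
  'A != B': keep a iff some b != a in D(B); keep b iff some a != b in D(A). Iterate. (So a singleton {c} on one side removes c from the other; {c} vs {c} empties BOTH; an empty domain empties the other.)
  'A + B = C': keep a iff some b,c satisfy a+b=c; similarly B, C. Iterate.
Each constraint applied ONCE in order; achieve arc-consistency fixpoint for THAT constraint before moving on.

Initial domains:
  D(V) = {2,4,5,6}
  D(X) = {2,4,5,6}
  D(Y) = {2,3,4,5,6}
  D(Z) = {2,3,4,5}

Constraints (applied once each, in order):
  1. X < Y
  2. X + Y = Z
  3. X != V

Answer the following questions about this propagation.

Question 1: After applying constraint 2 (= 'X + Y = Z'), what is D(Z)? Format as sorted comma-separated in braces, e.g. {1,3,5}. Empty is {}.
Answer: {5}

Derivation:
Constraint 1 (X < Y) on D(X)={2,4,5,6} D(Y)={2,3,4,5,6}: X {2,4,5,6}->{2,4,5}; Y {2,3,4,5,6}->{3,4,5,6}
Constraint 2 (X + Y = Z) on D(X)={2,4,5} D(Y)={3,4,5,6} D(Z)={2,3,4,5}: X {2,4,5}->{2}; Y {3,4,5,6}->{3}; Z {2,3,4,5}->{5}
So after constraint 2: D(Z) = {5}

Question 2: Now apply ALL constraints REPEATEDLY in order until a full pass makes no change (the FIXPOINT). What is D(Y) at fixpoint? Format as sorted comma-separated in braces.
pass 0 (initial): D(Y)={2,3,4,5,6}
pass 1: V {2,4,5,6}->{4,5,6}; X {2,4,5,6}->{2}; Y {2,3,4,5,6}->{3}; Z {2,3,4,5}->{5}
pass 2: no change
Fixpoint after 2 passes: D(Y) = {3}

Answer: {3}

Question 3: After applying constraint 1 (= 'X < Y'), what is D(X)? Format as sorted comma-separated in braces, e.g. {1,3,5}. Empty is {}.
Constraint 1 (X < Y) on D(X)={2,4,5,6} D(Y)={2,3,4,5,6}: X {2,4,5,6}->{2,4,5}; Y {2,3,4,5,6}->{3,4,5,6}
So after constraint 1: D(X) = {2,4,5}

Answer: {2,4,5}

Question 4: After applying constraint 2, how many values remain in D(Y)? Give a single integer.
Answer: 1

Derivation:
Constraint 1 (X < Y) on D(X)={2,4,5,6} D(Y)={2,3,4,5,6}: X {2,4,5,6}->{2,4,5}; Y {2,3,4,5,6}->{3,4,5,6}
Constraint 2 (X + Y = Z) on D(X)={2,4,5} D(Y)={3,4,5,6} D(Z)={2,3,4,5}: X {2,4,5}->{2}; Y {3,4,5,6}->{3}; Z {2,3,4,5}->{5}
So after constraint 2: D(Y)={3}, size = 1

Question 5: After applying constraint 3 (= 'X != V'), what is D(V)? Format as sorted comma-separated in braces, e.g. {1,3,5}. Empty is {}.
Constraint 1 (X < Y) on D(X)={2,4,5,6} D(Y)={2,3,4,5,6}: X {2,4,5,6}->{2,4,5}; Y {2,3,4,5,6}->{3,4,5,6}
Constraint 2 (X + Y = Z) on D(X)={2,4,5} D(Y)={3,4,5,6} D(Z)={2,3,4,5}: X {2,4,5}->{2}; Y {3,4,5,6}->{3}; Z {2,3,4,5}->{5}
Constraint 3 (X != V) on D(X)={2} D(V)={2,4,5,6}: V {2,4,5,6}->{4,5,6}
So after constraint 3: D(V) = {4,5,6}

Answer: {4,5,6}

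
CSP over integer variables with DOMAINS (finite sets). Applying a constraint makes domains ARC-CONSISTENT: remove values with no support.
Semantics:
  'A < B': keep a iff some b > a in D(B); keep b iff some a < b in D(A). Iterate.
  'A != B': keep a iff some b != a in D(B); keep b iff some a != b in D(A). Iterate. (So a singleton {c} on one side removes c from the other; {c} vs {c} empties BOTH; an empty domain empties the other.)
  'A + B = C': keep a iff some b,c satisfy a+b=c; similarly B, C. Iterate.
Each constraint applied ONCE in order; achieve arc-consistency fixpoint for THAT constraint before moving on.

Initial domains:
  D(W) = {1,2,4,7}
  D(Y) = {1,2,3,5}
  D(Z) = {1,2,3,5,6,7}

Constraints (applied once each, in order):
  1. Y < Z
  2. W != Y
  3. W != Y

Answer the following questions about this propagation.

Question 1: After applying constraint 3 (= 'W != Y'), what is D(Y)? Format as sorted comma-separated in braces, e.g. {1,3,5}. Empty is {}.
Answer: {1,2,3,5}

Derivation:
Constraint 1 (Y < Z) on D(Y)={1,2,3,5} D(Z)={1,2,3,5,6,7}: Z {1,2,3,5,6,7}->{2,3,5,6,7}
Constraint 2 (W != Y) on D(W)={1,2,4,7} D(Y)={1,2,3,5}: no change
Constraint 3 (W != Y) on D(W)={1,2,4,7} D(Y)={1,2,3,5}: no change
So after constraint 3: D(Y) = {1,2,3,5}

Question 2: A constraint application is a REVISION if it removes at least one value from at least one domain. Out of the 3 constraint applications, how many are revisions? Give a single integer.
Constraint 1 (Y < Z) on D(Y)={1,2,3,5} D(Z)={1,2,3,5,6,7}: Z {1,2,3,5,6,7}->{2,3,5,6,7} => REVISION
Constraint 2 (W != Y) on D(W)={1,2,4,7} D(Y)={1,2,3,5}: no change => not a revision
Constraint 3 (W != Y) on D(W)={1,2,4,7} D(Y)={1,2,3,5}: no change => not a revision
Total revisions = 1

Answer: 1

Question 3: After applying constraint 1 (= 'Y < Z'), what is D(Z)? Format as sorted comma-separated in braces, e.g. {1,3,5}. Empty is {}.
Constraint 1 (Y < Z) on D(Y)={1,2,3,5} D(Z)={1,2,3,5,6,7}: Z {1,2,3,5,6,7}->{2,3,5,6,7}
So after constraint 1: D(Z) = {2,3,5,6,7}

Answer: {2,3,5,6,7}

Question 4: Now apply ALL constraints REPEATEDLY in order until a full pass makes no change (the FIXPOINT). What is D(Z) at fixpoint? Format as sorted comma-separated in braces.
pass 0 (initial): D(Z)={1,2,3,5,6,7}
pass 1: Z {1,2,3,5,6,7}->{2,3,5,6,7}
pass 2: no change
Fixpoint after 2 passes: D(Z) = {2,3,5,6,7}

Answer: {2,3,5,6,7}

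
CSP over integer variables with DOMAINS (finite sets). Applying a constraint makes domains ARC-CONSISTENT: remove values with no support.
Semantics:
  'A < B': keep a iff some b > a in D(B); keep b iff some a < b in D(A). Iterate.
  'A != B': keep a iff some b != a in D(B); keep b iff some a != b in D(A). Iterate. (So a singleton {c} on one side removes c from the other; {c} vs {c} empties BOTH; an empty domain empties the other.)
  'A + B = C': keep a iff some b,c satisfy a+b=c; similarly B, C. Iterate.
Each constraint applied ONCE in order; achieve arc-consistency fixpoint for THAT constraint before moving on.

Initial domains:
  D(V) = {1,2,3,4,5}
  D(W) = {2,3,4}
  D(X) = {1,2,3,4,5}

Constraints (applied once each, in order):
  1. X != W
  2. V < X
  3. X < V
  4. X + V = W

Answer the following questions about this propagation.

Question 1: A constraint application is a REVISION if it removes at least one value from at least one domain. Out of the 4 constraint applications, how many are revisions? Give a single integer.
Answer: 3

Derivation:
Constraint 1 (X != W) on D(X)={1,2,3,4,5} D(W)={2,3,4}: no change => not a revision
Constraint 2 (V < X) on D(V)={1,2,3,4,5} D(X)={1,2,3,4,5}: V {1,2,3,4,5}->{1,2,3,4}; X {1,2,3,4,5}->{2,3,4,5} => REVISION
Constraint 3 (X < V) on D(X)={2,3,4,5} D(V)={1,2,3,4}: X {2,3,4,5}->{2,3}; V {1,2,3,4}->{3,4} => REVISION
Constraint 4 (X + V = W) on D(X)={2,3} D(V)={3,4} D(W)={2,3,4}: X {2,3}->{}; V {3,4}->{}; W {2,3,4}->{} => REVISION
Total revisions = 3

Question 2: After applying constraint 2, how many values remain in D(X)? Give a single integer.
Constraint 1 (X != W) on D(X)={1,2,3,4,5} D(W)={2,3,4}: no change
Constraint 2 (V < X) on D(V)={1,2,3,4,5} D(X)={1,2,3,4,5}: V {1,2,3,4,5}->{1,2,3,4}; X {1,2,3,4,5}->{2,3,4,5}
So after constraint 2: D(X)={2,3,4,5}, size = 4

Answer: 4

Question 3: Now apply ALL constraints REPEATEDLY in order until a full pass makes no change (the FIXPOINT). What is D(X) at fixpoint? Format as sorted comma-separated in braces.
Answer: {}

Derivation:
pass 0 (initial): D(X)={1,2,3,4,5}
pass 1: V {1,2,3,4,5}->{}; W {2,3,4}->{}; X {1,2,3,4,5}->{}
pass 2: no change
Fixpoint after 2 passes: D(X) = {}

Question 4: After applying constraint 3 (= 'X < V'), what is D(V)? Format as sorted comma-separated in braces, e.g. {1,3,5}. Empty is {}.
Constraint 1 (X != W) on D(X)={1,2,3,4,5} D(W)={2,3,4}: no change
Constraint 2 (V < X) on D(V)={1,2,3,4,5} D(X)={1,2,3,4,5}: V {1,2,3,4,5}->{1,2,3,4}; X {1,2,3,4,5}->{2,3,4,5}
Constraint 3 (X < V) on D(X)={2,3,4,5} D(V)={1,2,3,4}: X {2,3,4,5}->{2,3}; V {1,2,3,4}->{3,4}
So after constraint 3: D(V) = {3,4}

Answer: {3,4}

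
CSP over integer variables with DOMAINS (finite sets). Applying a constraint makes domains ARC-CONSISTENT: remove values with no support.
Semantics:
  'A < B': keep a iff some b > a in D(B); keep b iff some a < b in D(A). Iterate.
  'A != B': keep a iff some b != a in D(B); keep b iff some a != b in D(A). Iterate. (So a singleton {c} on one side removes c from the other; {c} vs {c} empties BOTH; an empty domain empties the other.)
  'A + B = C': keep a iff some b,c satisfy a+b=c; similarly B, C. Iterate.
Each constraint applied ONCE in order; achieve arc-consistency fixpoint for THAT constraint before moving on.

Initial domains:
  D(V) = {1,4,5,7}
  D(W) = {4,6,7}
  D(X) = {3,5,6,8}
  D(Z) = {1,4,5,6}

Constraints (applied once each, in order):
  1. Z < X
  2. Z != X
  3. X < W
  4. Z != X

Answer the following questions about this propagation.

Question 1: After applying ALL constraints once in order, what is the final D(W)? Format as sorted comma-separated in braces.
Answer: {4,6,7}

Derivation:
Constraint 1 (Z < X) on D(Z)={1,4,5,6} D(X)={3,5,6,8}: no change
Constraint 2 (Z != X) on D(Z)={1,4,5,6} D(X)={3,5,6,8}: no change
Constraint 3 (X < W) on D(X)={3,5,6,8} D(W)={4,6,7}: X {3,5,6,8}->{3,5,6}
Constraint 4 (Z != X) on D(Z)={1,4,5,6} D(X)={3,5,6}: no change
So after all 4 constraints: D(W) = {4,6,7}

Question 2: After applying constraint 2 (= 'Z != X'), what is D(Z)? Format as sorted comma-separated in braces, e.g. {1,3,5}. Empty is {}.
Constraint 1 (Z < X) on D(Z)={1,4,5,6} D(X)={3,5,6,8}: no change
Constraint 2 (Z != X) on D(Z)={1,4,5,6} D(X)={3,5,6,8}: no change
So after constraint 2: D(Z) = {1,4,5,6}

Answer: {1,4,5,6}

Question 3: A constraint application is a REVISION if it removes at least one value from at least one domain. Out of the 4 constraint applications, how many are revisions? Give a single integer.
Answer: 1

Derivation:
Constraint 1 (Z < X) on D(Z)={1,4,5,6} D(X)={3,5,6,8}: no change => not a revision
Constraint 2 (Z != X) on D(Z)={1,4,5,6} D(X)={3,5,6,8}: no change => not a revision
Constraint 3 (X < W) on D(X)={3,5,6,8} D(W)={4,6,7}: X {3,5,6,8}->{3,5,6} => REVISION
Constraint 4 (Z != X) on D(Z)={1,4,5,6} D(X)={3,5,6}: no change => not a revision
Total revisions = 1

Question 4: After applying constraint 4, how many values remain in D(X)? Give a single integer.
Constraint 1 (Z < X) on D(Z)={1,4,5,6} D(X)={3,5,6,8}: no change
Constraint 2 (Z != X) on D(Z)={1,4,5,6} D(X)={3,5,6,8}: no change
Constraint 3 (X < W) on D(X)={3,5,6,8} D(W)={4,6,7}: X {3,5,6,8}->{3,5,6}
Constraint 4 (Z != X) on D(Z)={1,4,5,6} D(X)={3,5,6}: no change
So after constraint 4: D(X)={3,5,6}, size = 3

Answer: 3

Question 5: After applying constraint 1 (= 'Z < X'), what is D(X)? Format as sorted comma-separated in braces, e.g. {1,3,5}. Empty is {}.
Answer: {3,5,6,8}

Derivation:
Constraint 1 (Z < X) on D(Z)={1,4,5,6} D(X)={3,5,6,8}: no change
So after constraint 1: D(X) = {3,5,6,8}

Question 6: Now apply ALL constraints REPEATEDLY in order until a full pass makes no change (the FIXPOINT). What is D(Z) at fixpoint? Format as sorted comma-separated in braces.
pass 0 (initial): D(Z)={1,4,5,6}
pass 1: X {3,5,6,8}->{3,5,6}
pass 2: Z {1,4,5,6}->{1,4,5}
pass 3: no change
Fixpoint after 3 passes: D(Z) = {1,4,5}

Answer: {1,4,5}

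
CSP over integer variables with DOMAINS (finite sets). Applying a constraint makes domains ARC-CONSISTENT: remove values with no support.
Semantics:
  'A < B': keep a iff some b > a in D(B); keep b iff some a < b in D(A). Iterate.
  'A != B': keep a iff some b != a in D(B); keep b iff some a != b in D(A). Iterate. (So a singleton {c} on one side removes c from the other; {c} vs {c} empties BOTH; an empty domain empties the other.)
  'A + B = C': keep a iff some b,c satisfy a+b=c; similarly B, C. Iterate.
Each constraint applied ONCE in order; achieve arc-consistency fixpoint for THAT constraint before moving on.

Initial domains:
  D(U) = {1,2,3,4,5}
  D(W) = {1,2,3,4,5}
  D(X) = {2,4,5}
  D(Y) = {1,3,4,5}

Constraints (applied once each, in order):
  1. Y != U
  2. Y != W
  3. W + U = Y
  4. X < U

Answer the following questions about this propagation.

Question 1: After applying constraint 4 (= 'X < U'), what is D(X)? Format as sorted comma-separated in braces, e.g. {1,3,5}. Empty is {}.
Constraint 1 (Y != U) on D(Y)={1,3,4,5} D(U)={1,2,3,4,5}: no change
Constraint 2 (Y != W) on D(Y)={1,3,4,5} D(W)={1,2,3,4,5}: no change
Constraint 3 (W + U = Y) on D(W)={1,2,3,4,5} D(U)={1,2,3,4,5} D(Y)={1,3,4,5}: W {1,2,3,4,5}->{1,2,3,4}; U {1,2,3,4,5}->{1,2,3,4}; Y {1,3,4,5}->{3,4,5}
Constraint 4 (X < U) on D(X)={2,4,5} D(U)={1,2,3,4}: X {2,4,5}->{2}; U {1,2,3,4}->{3,4}
So after constraint 4: D(X) = {2}

Answer: {2}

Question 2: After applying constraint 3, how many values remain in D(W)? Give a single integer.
Answer: 4

Derivation:
Constraint 1 (Y != U) on D(Y)={1,3,4,5} D(U)={1,2,3,4,5}: no change
Constraint 2 (Y != W) on D(Y)={1,3,4,5} D(W)={1,2,3,4,5}: no change
Constraint 3 (W + U = Y) on D(W)={1,2,3,4,5} D(U)={1,2,3,4,5} D(Y)={1,3,4,5}: W {1,2,3,4,5}->{1,2,3,4}; U {1,2,3,4,5}->{1,2,3,4}; Y {1,3,4,5}->{3,4,5}
So after constraint 3: D(W)={1,2,3,4}, size = 4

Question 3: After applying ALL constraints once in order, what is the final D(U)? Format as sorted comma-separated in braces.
Constraint 1 (Y != U) on D(Y)={1,3,4,5} D(U)={1,2,3,4,5}: no change
Constraint 2 (Y != W) on D(Y)={1,3,4,5} D(W)={1,2,3,4,5}: no change
Constraint 3 (W + U = Y) on D(W)={1,2,3,4,5} D(U)={1,2,3,4,5} D(Y)={1,3,4,5}: W {1,2,3,4,5}->{1,2,3,4}; U {1,2,3,4,5}->{1,2,3,4}; Y {1,3,4,5}->{3,4,5}
Constraint 4 (X < U) on D(X)={2,4,5} D(U)={1,2,3,4}: X {2,4,5}->{2}; U {1,2,3,4}->{3,4}
So after all 4 constraints: D(U) = {3,4}

Answer: {3,4}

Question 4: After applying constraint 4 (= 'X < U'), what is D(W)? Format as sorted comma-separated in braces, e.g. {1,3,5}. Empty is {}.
Constraint 1 (Y != U) on D(Y)={1,3,4,5} D(U)={1,2,3,4,5}: no change
Constraint 2 (Y != W) on D(Y)={1,3,4,5} D(W)={1,2,3,4,5}: no change
Constraint 3 (W + U = Y) on D(W)={1,2,3,4,5} D(U)={1,2,3,4,5} D(Y)={1,3,4,5}: W {1,2,3,4,5}->{1,2,3,4}; U {1,2,3,4,5}->{1,2,3,4}; Y {1,3,4,5}->{3,4,5}
Constraint 4 (X < U) on D(X)={2,4,5} D(U)={1,2,3,4}: X {2,4,5}->{2}; U {1,2,3,4}->{3,4}
So after constraint 4: D(W) = {1,2,3,4}

Answer: {1,2,3,4}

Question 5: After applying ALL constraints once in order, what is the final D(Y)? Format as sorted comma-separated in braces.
Answer: {3,4,5}

Derivation:
Constraint 1 (Y != U) on D(Y)={1,3,4,5} D(U)={1,2,3,4,5}: no change
Constraint 2 (Y != W) on D(Y)={1,3,4,5} D(W)={1,2,3,4,5}: no change
Constraint 3 (W + U = Y) on D(W)={1,2,3,4,5} D(U)={1,2,3,4,5} D(Y)={1,3,4,5}: W {1,2,3,4,5}->{1,2,3,4}; U {1,2,3,4,5}->{1,2,3,4}; Y {1,3,4,5}->{3,4,5}
Constraint 4 (X < U) on D(X)={2,4,5} D(U)={1,2,3,4}: X {2,4,5}->{2}; U {1,2,3,4}->{3,4}
So after all 4 constraints: D(Y) = {3,4,5}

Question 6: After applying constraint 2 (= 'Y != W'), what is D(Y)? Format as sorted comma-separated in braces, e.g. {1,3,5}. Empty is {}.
Answer: {1,3,4,5}

Derivation:
Constraint 1 (Y != U) on D(Y)={1,3,4,5} D(U)={1,2,3,4,5}: no change
Constraint 2 (Y != W) on D(Y)={1,3,4,5} D(W)={1,2,3,4,5}: no change
So after constraint 2: D(Y) = {1,3,4,5}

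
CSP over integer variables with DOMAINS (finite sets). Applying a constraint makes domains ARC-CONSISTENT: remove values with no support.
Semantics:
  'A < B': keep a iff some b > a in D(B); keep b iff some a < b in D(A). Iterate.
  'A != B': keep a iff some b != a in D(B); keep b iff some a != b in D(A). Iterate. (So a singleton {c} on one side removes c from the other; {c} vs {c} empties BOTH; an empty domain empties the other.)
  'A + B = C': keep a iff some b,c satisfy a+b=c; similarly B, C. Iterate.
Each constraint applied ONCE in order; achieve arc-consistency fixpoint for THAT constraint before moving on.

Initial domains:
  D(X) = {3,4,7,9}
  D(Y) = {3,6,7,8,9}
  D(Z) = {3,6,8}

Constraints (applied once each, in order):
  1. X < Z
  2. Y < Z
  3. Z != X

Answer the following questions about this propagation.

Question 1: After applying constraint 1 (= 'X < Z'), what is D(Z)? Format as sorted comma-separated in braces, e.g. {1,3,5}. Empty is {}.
Constraint 1 (X < Z) on D(X)={3,4,7,9} D(Z)={3,6,8}: X {3,4,7,9}->{3,4,7}; Z {3,6,8}->{6,8}
So after constraint 1: D(Z) = {6,8}

Answer: {6,8}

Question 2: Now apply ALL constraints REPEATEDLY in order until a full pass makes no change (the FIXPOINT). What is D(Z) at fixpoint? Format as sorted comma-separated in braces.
Answer: {6,8}

Derivation:
pass 0 (initial): D(Z)={3,6,8}
pass 1: X {3,4,7,9}->{3,4,7}; Y {3,6,7,8,9}->{3,6,7}; Z {3,6,8}->{6,8}
pass 2: no change
Fixpoint after 2 passes: D(Z) = {6,8}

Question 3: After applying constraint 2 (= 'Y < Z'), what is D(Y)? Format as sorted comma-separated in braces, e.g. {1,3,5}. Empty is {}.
Constraint 1 (X < Z) on D(X)={3,4,7,9} D(Z)={3,6,8}: X {3,4,7,9}->{3,4,7}; Z {3,6,8}->{6,8}
Constraint 2 (Y < Z) on D(Y)={3,6,7,8,9} D(Z)={6,8}: Y {3,6,7,8,9}->{3,6,7}
So after constraint 2: D(Y) = {3,6,7}

Answer: {3,6,7}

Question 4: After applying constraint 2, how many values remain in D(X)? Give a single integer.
Answer: 3

Derivation:
Constraint 1 (X < Z) on D(X)={3,4,7,9} D(Z)={3,6,8}: X {3,4,7,9}->{3,4,7}; Z {3,6,8}->{6,8}
Constraint 2 (Y < Z) on D(Y)={3,6,7,8,9} D(Z)={6,8}: Y {3,6,7,8,9}->{3,6,7}
So after constraint 2: D(X)={3,4,7}, size = 3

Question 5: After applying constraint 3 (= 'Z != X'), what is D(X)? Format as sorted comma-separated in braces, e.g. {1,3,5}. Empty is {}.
Answer: {3,4,7}

Derivation:
Constraint 1 (X < Z) on D(X)={3,4,7,9} D(Z)={3,6,8}: X {3,4,7,9}->{3,4,7}; Z {3,6,8}->{6,8}
Constraint 2 (Y < Z) on D(Y)={3,6,7,8,9} D(Z)={6,8}: Y {3,6,7,8,9}->{3,6,7}
Constraint 3 (Z != X) on D(Z)={6,8} D(X)={3,4,7}: no change
So after constraint 3: D(X) = {3,4,7}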